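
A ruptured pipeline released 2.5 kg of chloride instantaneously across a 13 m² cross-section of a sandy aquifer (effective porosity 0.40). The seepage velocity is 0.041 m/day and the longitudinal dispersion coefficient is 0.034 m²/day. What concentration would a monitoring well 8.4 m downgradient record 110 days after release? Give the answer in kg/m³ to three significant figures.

0.0255 kg/m³

For an instantaneous plane source, C(x,t) = M/(n_e·A·√(4πDt)) · exp(−(x−vt)²/(4Dt)), with n_e·A the pore (flow) area.
Plume center vt = 0.041 × 110 = 4.51 m, so the well at 8.4 m is 3.89 m downgradient of the peak.
√(4πDt) = 6.856 m, giving peak height M/(n_e·A·√(4πDt)) = 2.5/(0.40 × 13 × 6.856) = 0.07012 kg/m³.
(x−vt)²/(4Dt) = (3.89)²/(4 × 0.034 × 110) = 1.012; exp(−1.012) = 0.3635.
C = 0.07012 × 0.3635 = 0.0255 kg/m³.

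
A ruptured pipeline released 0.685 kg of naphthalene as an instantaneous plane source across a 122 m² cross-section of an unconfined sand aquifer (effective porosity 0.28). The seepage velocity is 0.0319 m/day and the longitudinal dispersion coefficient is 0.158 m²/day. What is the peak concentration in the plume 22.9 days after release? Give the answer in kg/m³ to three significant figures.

The peak of an instantaneous 1D plume sits at x = vt; there the Gaussian factor is 1 and C_max = M/(n_e·A·√(4πDt)), where n_e·A is the pore area the mass is dissolved in.
√(4πDt) = √(4π × 0.158 × 22.9) = 6.743 m, so C_max = 0.685/(0.28 × 122 × 6.743) = 0.00297 kg/m³.

0.00297 kg/m³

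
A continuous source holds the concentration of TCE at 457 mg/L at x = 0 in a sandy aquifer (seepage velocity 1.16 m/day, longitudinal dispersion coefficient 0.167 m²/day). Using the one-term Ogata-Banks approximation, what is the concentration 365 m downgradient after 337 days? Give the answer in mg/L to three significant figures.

454 mg/L

For a continuous step input, C/C₀ ≈ ½·erfc((x−vt)/(2√(Dt))).
vt = 1.16 × 337 = 390.92 m and 2√(Dt) = 2√(0.167 × 337) = 15.00 m.
Argument (x−vt)/(2√(Dt)) = (365 − 390.92)/15.00 = -1.728; ½·erfc(-1.728) = 0.9927.
C = 457 × 0.9927 = 454 mg/L.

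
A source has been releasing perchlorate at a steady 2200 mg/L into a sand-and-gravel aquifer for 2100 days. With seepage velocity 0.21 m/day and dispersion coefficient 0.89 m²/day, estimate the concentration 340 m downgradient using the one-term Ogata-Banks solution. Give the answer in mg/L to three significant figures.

For a continuous step input, C/C₀ ≈ ½·erfc((x−vt)/(2√(Dt))).
vt = 0.21 × 2100 = 441 m and 2√(Dt) = 2√(0.89 × 2100) = 86.46 m.
Argument (x−vt)/(2√(Dt)) = (340 − 441)/86.46 = -1.168; ½·erfc(-1.168) = 0.9507.
C = 2200 × 0.9507 = 2090 mg/L.

2090 mg/L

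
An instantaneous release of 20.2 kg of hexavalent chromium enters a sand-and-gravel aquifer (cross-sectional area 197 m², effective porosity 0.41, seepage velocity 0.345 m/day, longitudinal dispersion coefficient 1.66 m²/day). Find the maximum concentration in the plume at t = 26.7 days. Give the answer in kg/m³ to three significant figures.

0.0106 kg/m³

The peak of an instantaneous 1D plume sits at x = vt; there the Gaussian factor is 1 and C_max = M/(n_e·A·√(4πDt)), where n_e·A is the pore area the mass is dissolved in.
√(4πDt) = √(4π × 1.66 × 26.7) = 23.60 m, so C_max = 20.2/(0.41 × 197 × 23.60) = 0.0106 kg/m³.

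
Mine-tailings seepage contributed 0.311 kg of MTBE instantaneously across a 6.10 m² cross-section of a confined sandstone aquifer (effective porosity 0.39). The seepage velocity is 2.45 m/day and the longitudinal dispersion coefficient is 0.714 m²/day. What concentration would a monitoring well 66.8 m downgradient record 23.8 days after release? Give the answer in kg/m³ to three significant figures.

For an instantaneous plane source, C(x,t) = M/(n_e·A·√(4πDt)) · exp(−(x−vt)²/(4Dt)), with n_e·A the pore (flow) area.
Plume center vt = 2.45 × 23.8 = 58.31 m, so the well at 66.8 m is 8.49 m downgradient of the peak.
√(4πDt) = 14.61 m, giving peak height M/(n_e·A·√(4πDt)) = 0.311/(0.39 × 6.10 × 14.61) = 0.008948 kg/m³.
(x−vt)²/(4Dt) = (8.49)²/(4 × 0.714 × 23.8) = 1.060; exp(−1.060) = 0.3465.
C = 0.008948 × 0.3465 = 0.00310 kg/m³.

0.00310 kg/m³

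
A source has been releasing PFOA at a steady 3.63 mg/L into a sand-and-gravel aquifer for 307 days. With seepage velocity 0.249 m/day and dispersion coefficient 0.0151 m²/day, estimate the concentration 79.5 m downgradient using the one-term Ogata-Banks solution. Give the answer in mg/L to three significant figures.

0.572 mg/L

For a continuous step input, C/C₀ ≈ ½·erfc((x−vt)/(2√(Dt))).
vt = 0.249 × 307 = 76.443 m and 2√(Dt) = 2√(0.0151 × 307) = 4.306 m.
Argument (x−vt)/(2√(Dt)) = (79.5 − 76.443)/4.306 = 0.7099; ½·erfc(0.7099) = 0.1577.
C = 3.63 × 0.1577 = 0.572 mg/L.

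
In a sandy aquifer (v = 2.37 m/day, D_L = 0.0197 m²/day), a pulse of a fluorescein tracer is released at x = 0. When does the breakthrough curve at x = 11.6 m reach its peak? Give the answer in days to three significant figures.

4.89 days

For the 1D instantaneous-source solution, setting ∂C/∂t = 0 at fixed x gives v²t² + 2Dt − x² = 0, so t = (√(D² + v²x²) − D)/v².
√(D² + v²x²) = √(0.0197² + 2.37² × 11.6²) = 27.49; v² = 5.6169.
t = (27.49 − 0.0197)/5.6169 = 4.89 days (vs. the pure-advection estimate x/v = 4.89 d).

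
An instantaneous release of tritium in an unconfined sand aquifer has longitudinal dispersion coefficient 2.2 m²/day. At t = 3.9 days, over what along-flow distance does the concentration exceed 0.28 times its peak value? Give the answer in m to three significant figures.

13.2 m

The plume is Gaussian with σ = √(2Dt) = √(2 × 2.2 × 3.9) = 4.142 m.
C/C_peak = exp(−Δx²/(2σ²)) = 0.28 ⇒ Δx = σ·√(−2 ln 0.28) = 4.142 × 1.596 = 6.611 m.
Width = 2Δx = 13.2 m.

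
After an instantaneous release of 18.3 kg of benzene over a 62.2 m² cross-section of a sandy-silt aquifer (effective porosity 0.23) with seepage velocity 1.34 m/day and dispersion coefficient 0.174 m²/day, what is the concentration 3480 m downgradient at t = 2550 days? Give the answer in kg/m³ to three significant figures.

0.00183 kg/m³

For an instantaneous plane source, C(x,t) = M/(n_e·A·√(4πDt)) · exp(−(x−vt)²/(4Dt)), with n_e·A the pore (flow) area.
Plume center vt = 1.34 × 2550 = 3417 m, so the well at 3480 m is 63 m downgradient of the peak.
√(4πDt) = 74.67 m, giving peak height M/(n_e·A·√(4πDt)) = 18.3/(0.23 × 62.2 × 74.67) = 0.01713 kg/m³.
(x−vt)²/(4Dt) = (63)²/(4 × 0.174 × 2550) = 2.236; exp(−2.236) = 0.1069.
C = 0.01713 × 0.1069 = 0.00183 kg/m³.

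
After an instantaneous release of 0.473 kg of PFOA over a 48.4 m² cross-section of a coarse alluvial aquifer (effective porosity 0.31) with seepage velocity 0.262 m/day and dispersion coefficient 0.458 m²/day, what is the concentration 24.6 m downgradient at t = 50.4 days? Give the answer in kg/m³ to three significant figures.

For an instantaneous plane source, C(x,t) = M/(n_e·A·√(4πDt)) · exp(−(x−vt)²/(4Dt)), with n_e·A the pore (flow) area.
Plume center vt = 0.262 × 50.4 = 13.2048 m, so the well at 24.6 m is 11.3952 m downgradient of the peak.
√(4πDt) = 17.03 m, giving peak height M/(n_e·A·√(4πDt)) = 0.473/(0.31 × 48.4 × 17.03) = 0.001851 kg/m³.
(x−vt)²/(4Dt) = (11.3952)²/(4 × 0.458 × 50.4) = 1.406; exp(−1.406) = 0.2451.
C = 0.001851 × 0.2451 = 0.000454 kg/m³.

0.000454 kg/m³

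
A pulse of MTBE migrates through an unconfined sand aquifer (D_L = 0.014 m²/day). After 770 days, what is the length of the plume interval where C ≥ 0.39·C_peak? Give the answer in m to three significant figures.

12.7 m

The plume is Gaussian with σ = √(2Dt) = √(2 × 0.014 × 770) = 4.643 m.
C/C_peak = exp(−Δx²/(2σ²)) = 0.39 ⇒ Δx = σ·√(−2 ln 0.39) = 4.643 × 1.372 = 6.370 m.
Width = 2Δx = 12.7 m.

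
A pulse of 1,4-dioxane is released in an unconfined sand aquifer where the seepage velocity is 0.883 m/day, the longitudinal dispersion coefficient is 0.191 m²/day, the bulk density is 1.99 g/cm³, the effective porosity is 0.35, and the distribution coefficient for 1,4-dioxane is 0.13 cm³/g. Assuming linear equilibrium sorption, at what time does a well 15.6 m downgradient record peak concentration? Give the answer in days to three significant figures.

30.3 days

Retardation factor R = 1 + ρ_b·K_d/n = 1 + 1.99 × 0.13/0.35 = 1.739.
Sorption retards both mechanisms: v_R = v/R = 0.5078 m/day, D_R = D/R = 0.1098 m²/day.
Peak time from v_R²t² + 2D_R t − x² = 0: t = (√(D_R² + v_R²x²) − D_R)/v_R².
√(D_R² + v_R²x²) = √(0.1098² + 0.5078² × 15.6²) = 7.922; v_R² = 0.2579.
t = (7.922 − 0.1098)/0.2579 = 30.3 days.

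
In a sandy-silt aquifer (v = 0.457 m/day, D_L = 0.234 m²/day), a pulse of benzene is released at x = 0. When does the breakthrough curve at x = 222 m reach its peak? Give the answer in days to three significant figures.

For the 1D instantaneous-source solution, setting ∂C/∂t = 0 at fixed x gives v²t² + 2Dt − x² = 0, so t = (√(D² + v²x²) − D)/v².
√(D² + v²x²) = √(0.234² + 0.457² × 222²) = 101.5; v² = 0.208849.
t = (101.5 − 0.234)/0.208849 = 485 days (vs. the pure-advection estimate x/v = 486 d).

485 days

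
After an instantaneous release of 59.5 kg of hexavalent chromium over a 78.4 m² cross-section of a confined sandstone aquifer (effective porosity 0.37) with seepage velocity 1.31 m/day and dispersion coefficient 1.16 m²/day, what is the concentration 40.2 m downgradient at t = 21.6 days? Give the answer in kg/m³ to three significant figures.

0.0281 kg/m³

For an instantaneous plane source, C(x,t) = M/(n_e·A·√(4πDt)) · exp(−(x−vt)²/(4Dt)), with n_e·A the pore (flow) area.
Plume center vt = 1.31 × 21.6 = 28.296 m, so the well at 40.2 m is 11.904 m downgradient of the peak.
√(4πDt) = 17.74 m, giving peak height M/(n_e·A·√(4πDt)) = 59.5/(0.37 × 78.4 × 17.74) = 0.1156 kg/m³.
(x−vt)²/(4Dt) = (11.904)²/(4 × 1.16 × 21.6) = 1.414; exp(−1.414) = 0.2432.
C = 0.1156 × 0.2432 = 0.0281 kg/m³.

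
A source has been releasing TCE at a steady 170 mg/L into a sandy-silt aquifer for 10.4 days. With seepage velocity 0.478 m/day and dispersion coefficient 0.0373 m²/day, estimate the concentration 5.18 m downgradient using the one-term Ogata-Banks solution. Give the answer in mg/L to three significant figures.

69.1 mg/L

For a continuous step input, C/C₀ ≈ ½·erfc((x−vt)/(2√(Dt))).
vt = 0.478 × 10.4 = 4.9712 m and 2√(Dt) = 2√(0.0373 × 10.4) = 1.246 m.
Argument (x−vt)/(2√(Dt)) = (5.18 − 4.9712)/1.246 = 0.1676; ½·erfc(0.1676) = 0.4063.
C = 170 × 0.4063 = 69.1 mg/L.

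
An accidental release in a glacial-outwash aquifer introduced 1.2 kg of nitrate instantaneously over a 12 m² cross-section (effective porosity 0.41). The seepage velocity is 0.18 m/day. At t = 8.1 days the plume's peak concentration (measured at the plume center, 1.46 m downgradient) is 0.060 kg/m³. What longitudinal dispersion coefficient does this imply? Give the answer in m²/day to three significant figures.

At the plume center C_max = M/(n_e·A·√(4πDt)), so D = M²/(4πt·(n_e·A·C_max)²).
n_e·A·C_max = 0.41 × 12 × 0.060 = 0.2952 kg/m.
D = 1.2²/(4π × 8.1 × 0.2952²) = 0.162 m²/day.

0.162 m²/day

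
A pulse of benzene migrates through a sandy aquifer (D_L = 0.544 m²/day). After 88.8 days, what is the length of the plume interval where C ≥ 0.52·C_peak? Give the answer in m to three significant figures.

The plume is Gaussian with σ = √(2Dt) = √(2 × 0.544 × 88.8) = 9.829 m.
C/C_peak = exp(−Δx²/(2σ²)) = 0.52 ⇒ Δx = σ·√(−2 ln 0.52) = 9.829 × 1.144 = 11.24 m.
Width = 2Δx = 22.5 m.

22.5 m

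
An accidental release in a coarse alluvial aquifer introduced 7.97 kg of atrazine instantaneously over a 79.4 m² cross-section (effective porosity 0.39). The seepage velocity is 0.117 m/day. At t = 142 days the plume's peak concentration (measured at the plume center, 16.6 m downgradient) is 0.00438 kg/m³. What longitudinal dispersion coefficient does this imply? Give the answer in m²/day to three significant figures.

1.94 m²/day

At the plume center C_max = M/(n_e·A·√(4πDt)), so D = M²/(4πt·(n_e·A·C_max)²).
n_e·A·C_max = 0.39 × 79.4 × 0.00438 = 0.1356 kg/m.
D = 7.97²/(4π × 142 × 0.1356²) = 1.94 m²/day.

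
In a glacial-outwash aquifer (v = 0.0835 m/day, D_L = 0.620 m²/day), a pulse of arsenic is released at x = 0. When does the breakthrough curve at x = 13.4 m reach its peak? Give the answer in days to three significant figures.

94.5 days

For the 1D instantaneous-source solution, setting ∂C/∂t = 0 at fixed x gives v²t² + 2Dt − x² = 0, so t = (√(D² + v²x²) − D)/v².
√(D² + v²x²) = √(0.620² + 0.0835² × 13.4²) = 1.279; v² = 0.00697225.
t = (1.279 − 0.620)/0.00697225 = 94.5 days (vs. the pure-advection estimate x/v = 160 d).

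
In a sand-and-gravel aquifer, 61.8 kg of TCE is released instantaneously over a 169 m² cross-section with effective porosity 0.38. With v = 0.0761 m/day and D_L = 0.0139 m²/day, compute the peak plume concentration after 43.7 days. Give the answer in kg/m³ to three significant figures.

The peak of an instantaneous 1D plume sits at x = vt; there the Gaussian factor is 1 and C_max = M/(n_e·A·√(4πDt)), where n_e·A is the pore area the mass is dissolved in.
√(4πDt) = √(4π × 0.0139 × 43.7) = 2.763 m, so C_max = 61.8/(0.38 × 169 × 2.763) = 0.348 kg/m³.

0.348 kg/m³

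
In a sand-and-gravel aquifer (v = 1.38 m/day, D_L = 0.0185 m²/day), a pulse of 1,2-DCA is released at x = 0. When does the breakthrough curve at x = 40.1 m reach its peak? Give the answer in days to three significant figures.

For the 1D instantaneous-source solution, setting ∂C/∂t = 0 at fixed x gives v²t² + 2Dt − x² = 0, so t = (√(D² + v²x²) − D)/v².
√(D² + v²x²) = √(0.0185² + 1.38² × 40.1²) = 55.34; v² = 1.9044.
t = (55.34 − 0.0185)/1.9044 = 29.0 days (vs. the pure-advection estimate x/v = 29.1 d).

29.0 days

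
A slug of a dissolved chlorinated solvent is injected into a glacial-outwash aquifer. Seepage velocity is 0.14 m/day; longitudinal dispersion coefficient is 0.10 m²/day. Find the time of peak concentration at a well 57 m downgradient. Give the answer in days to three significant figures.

402 days

For the 1D instantaneous-source solution, setting ∂C/∂t = 0 at fixed x gives v²t² + 2Dt − x² = 0, so t = (√(D² + v²x²) − D)/v².
√(D² + v²x²) = √(0.10² + 0.14² × 57²) = 7.981; v² = 0.0196.
t = (7.981 − 0.10)/0.0196 = 402 days (vs. the pure-advection estimate x/v = 407 d).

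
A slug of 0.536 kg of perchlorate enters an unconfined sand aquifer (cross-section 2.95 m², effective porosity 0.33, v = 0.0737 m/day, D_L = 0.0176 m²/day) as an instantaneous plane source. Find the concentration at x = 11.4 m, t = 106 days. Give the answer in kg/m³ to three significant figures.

0.0203 kg/m³

For an instantaneous plane source, C(x,t) = M/(n_e·A·√(4πDt)) · exp(−(x−vt)²/(4Dt)), with n_e·A the pore (flow) area.
Plume center vt = 0.0737 × 106 = 7.8122 m, so the well at 11.4 m is 3.5878 m downgradient of the peak.
√(4πDt) = 4.842 m, giving peak height M/(n_e·A·√(4πDt)) = 0.536/(0.33 × 2.95 × 4.842) = 0.1137 kg/m³.
(x−vt)²/(4Dt) = (3.5878)²/(4 × 0.0176 × 106) = 1.725; exp(−1.725) = 0.1782.
C = 0.1137 × 0.1782 = 0.0203 kg/m³.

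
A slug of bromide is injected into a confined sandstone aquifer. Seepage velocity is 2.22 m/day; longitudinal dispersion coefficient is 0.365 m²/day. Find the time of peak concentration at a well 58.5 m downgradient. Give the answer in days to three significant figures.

26.3 days

For the 1D instantaneous-source solution, setting ∂C/∂t = 0 at fixed x gives v²t² + 2Dt − x² = 0, so t = (√(D² + v²x²) − D)/v².
√(D² + v²x²) = √(0.365² + 2.22² × 58.5²) = 129.9; v² = 4.9284.
t = (129.9 − 0.365)/4.9284 = 26.3 days (vs. the pure-advection estimate x/v = 26.4 d).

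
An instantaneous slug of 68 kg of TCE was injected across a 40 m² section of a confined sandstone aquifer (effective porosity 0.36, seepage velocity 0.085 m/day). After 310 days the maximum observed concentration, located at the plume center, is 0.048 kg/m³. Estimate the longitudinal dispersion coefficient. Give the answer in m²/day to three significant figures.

At the plume center C_max = M/(n_e·A·√(4πDt)), so D = M²/(4πt·(n_e·A·C_max)²).
n_e·A·C_max = 0.36 × 40 × 0.048 = 0.6912 kg/m.
D = 68²/(4π × 310 × 0.6912²) = 2.48 m²/day.

2.48 m²/day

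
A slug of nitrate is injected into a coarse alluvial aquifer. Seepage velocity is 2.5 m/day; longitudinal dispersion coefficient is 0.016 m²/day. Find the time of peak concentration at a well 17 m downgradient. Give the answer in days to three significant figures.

For the 1D instantaneous-source solution, setting ∂C/∂t = 0 at fixed x gives v²t² + 2Dt − x² = 0, so t = (√(D² + v²x²) − D)/v².
√(D² + v²x²) = √(0.016² + 2.5² × 17²) = 42.50; v² = 6.25.
t = (42.50 − 0.016)/6.25 = 6.80 days (vs. the pure-advection estimate x/v = 6.80 d).

6.80 days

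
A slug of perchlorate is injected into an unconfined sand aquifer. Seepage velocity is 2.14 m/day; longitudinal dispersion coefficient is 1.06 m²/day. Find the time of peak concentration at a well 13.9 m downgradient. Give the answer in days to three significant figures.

For the 1D instantaneous-source solution, setting ∂C/∂t = 0 at fixed x gives v²t² + 2Dt − x² = 0, so t = (√(D² + v²x²) − D)/v².
√(D² + v²x²) = √(1.06² + 2.14² × 13.9²) = 29.76; v² = 4.5796.
t = (29.76 − 1.06)/4.5796 = 6.27 days (vs. the pure-advection estimate x/v = 6.50 d).

6.27 days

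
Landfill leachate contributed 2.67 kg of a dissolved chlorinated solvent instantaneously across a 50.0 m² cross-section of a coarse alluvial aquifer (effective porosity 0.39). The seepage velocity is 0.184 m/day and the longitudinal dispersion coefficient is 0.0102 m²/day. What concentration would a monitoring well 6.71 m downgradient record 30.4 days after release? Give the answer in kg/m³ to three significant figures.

For an instantaneous plane source, C(x,t) = M/(n_e·A·√(4πDt)) · exp(−(x−vt)²/(4Dt)), with n_e·A the pore (flow) area.
Plume center vt = 0.184 × 30.4 = 5.5936 m, so the well at 6.71 m is 1.1164 m downgradient of the peak.
√(4πDt) = 1.974 m, giving peak height M/(n_e·A·√(4πDt)) = 2.67/(0.39 × 50.0 × 1.974) = 0.06936 kg/m³.
(x−vt)²/(4Dt) = (1.1164)²/(4 × 0.0102 × 30.4) = 1.005; exp(−1.005) = 0.3660.
C = 0.06936 × 0.3660 = 0.0254 kg/m³.

0.0254 kg/m³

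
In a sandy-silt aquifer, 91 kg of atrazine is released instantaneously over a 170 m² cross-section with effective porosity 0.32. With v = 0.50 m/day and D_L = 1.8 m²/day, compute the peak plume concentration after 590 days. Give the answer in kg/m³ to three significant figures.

0.0145 kg/m³

The peak of an instantaneous 1D plume sits at x = vt; there the Gaussian factor is 1 and C_max = M/(n_e·A·√(4πDt)), where n_e·A is the pore area the mass is dissolved in.
√(4πDt) = √(4π × 1.8 × 590) = 115.5 m, so C_max = 91/(0.32 × 170 × 115.5) = 0.0145 kg/m³.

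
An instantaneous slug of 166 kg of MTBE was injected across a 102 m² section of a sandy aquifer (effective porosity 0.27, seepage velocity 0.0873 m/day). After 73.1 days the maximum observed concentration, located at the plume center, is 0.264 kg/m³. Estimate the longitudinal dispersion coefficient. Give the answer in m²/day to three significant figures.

0.567 m²/day

At the plume center C_max = M/(n_e·A·√(4πDt)), so D = M²/(4πt·(n_e·A·C_max)²).
n_e·A·C_max = 0.27 × 102 × 0.264 = 7.271 kg/m.
D = 166²/(4π × 73.1 × 7.271²) = 0.567 m²/day.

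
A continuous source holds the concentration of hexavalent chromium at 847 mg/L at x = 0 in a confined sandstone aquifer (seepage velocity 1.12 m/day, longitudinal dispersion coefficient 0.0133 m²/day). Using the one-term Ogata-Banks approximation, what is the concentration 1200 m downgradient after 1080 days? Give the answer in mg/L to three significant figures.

816 mg/L

For a continuous step input, C/C₀ ≈ ½·erfc((x−vt)/(2√(Dt))).
vt = 1.12 × 1080 = 1209.6 m and 2√(Dt) = 2√(0.0133 × 1080) = 7.580 m.
Argument (x−vt)/(2√(Dt)) = (1200 − 1209.6)/7.580 = -1.266; ½·erfc(-1.266) = 0.9633.
C = 847 × 0.9633 = 816 mg/L.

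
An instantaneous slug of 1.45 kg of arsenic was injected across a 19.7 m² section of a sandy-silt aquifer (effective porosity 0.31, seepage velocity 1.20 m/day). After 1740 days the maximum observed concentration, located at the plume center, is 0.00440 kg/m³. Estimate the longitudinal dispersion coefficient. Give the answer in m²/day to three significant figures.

0.133 m²/day

At the plume center C_max = M/(n_e·A·√(4πDt)), so D = M²/(4πt·(n_e·A·C_max)²).
n_e·A·C_max = 0.31 × 19.7 × 0.00440 = 0.02687 kg/m.
D = 1.45²/(4π × 1740 × 0.02687²) = 0.133 m²/day.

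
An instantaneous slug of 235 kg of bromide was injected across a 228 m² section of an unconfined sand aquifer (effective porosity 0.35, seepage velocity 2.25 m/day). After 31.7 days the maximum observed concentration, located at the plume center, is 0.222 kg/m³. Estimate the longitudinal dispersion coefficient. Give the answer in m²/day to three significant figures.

At the plume center C_max = M/(n_e·A·√(4πDt)), so D = M²/(4πt·(n_e·A·C_max)²).
n_e·A·C_max = 0.35 × 228 × 0.222 = 17.72 kg/m.
D = 235²/(4π × 31.7 × 17.72²) = 0.442 m²/day.

0.442 m²/day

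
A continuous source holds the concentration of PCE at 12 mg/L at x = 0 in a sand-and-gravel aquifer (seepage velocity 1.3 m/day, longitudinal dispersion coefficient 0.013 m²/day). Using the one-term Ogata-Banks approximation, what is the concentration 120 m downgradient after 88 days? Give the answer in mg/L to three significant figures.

0.00128 mg/L

For a continuous step input, C/C₀ ≈ ½·erfc((x−vt)/(2√(Dt))).
vt = 1.3 × 88 = 114.4 m and 2√(Dt) = 2√(0.013 × 88) = 2.139 m.
Argument (x−vt)/(2√(Dt)) = (120 − 114.4)/2.139 = 2.618; ½·erfc(2.618) = 0.0001068.
C = 12 × 0.0001068 = 0.00128 mg/L.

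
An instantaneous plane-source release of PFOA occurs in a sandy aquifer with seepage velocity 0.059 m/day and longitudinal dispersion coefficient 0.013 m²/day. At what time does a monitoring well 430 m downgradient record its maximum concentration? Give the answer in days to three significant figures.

7280 days

For the 1D instantaneous-source solution, setting ∂C/∂t = 0 at fixed x gives v²t² + 2Dt − x² = 0, so t = (√(D² + v²x²) − D)/v².
√(D² + v²x²) = √(0.013² + 0.059² × 430²) = 25.37; v² = 0.003481.
t = (25.37 − 0.013)/0.003481 = 7280 days (vs. the pure-advection estimate x/v = 7290 d).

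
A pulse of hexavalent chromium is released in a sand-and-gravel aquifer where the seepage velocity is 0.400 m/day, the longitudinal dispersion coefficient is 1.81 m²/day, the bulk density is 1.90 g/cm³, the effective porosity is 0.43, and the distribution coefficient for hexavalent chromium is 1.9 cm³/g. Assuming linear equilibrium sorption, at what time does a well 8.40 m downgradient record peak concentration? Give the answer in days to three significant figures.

Retardation factor R = 1 + ρ_b·K_d/n = 1 + 1.90 × 1.9/0.43 = 9.395.
Sorption retards both mechanisms: v_R = v/R = 0.04258 m/day, D_R = D/R = 0.1927 m²/day.
Peak time from v_R²t² + 2D_R t − x² = 0: t = (√(D_R² + v_R²x²) − D_R)/v_R².
√(D_R² + v_R²x²) = √(0.1927² + 0.04258² × 8.40²) = 0.4063; v_R² = 0.001813.
t = (0.4063 − 0.1927)/0.001813 = 118 days.

118 days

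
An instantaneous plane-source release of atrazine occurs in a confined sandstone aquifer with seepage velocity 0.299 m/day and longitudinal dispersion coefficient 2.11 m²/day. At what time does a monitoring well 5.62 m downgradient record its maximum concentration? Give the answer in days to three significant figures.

6.57 days

For the 1D instantaneous-source solution, setting ∂C/∂t = 0 at fixed x gives v²t² + 2Dt − x² = 0, so t = (√(D² + v²x²) − D)/v².
√(D² + v²x²) = √(2.11² + 0.299² × 5.62²) = 2.697; v² = 0.089401.
t = (2.697 − 2.11)/0.089401 = 6.57 days (vs. the pure-advection estimate x/v = 18.8 d).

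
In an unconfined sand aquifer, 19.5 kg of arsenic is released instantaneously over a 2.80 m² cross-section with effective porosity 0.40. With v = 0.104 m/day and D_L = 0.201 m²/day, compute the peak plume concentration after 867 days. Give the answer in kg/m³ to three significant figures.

The peak of an instantaneous 1D plume sits at x = vt; there the Gaussian factor is 1 and C_max = M/(n_e·A·√(4πDt)), where n_e·A is the pore area the mass is dissolved in.
√(4πDt) = √(4π × 0.201 × 867) = 46.80 m, so C_max = 19.5/(0.40 × 2.80 × 46.80) = 0.372 kg/m³.

0.372 kg/m³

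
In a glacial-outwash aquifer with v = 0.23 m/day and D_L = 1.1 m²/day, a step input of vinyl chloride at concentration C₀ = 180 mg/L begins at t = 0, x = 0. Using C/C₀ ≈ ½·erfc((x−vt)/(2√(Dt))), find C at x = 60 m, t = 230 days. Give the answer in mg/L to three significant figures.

67.7 mg/L

For a continuous step input, C/C₀ ≈ ½·erfc((x−vt)/(2√(Dt))).
vt = 0.23 × 230 = 52.9 m and 2√(Dt) = 2√(1.1 × 230) = 31.81 m.
Argument (x−vt)/(2√(Dt)) = (60 − 52.9)/31.81 = 0.2232; ½·erfc(0.2232) = 0.3761.
C = 180 × 0.3761 = 67.7 mg/L.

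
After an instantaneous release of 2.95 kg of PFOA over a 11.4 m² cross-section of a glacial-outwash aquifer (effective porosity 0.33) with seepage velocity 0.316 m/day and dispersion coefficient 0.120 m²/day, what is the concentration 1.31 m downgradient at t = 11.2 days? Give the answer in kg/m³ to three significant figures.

0.0757 kg/m³

For an instantaneous plane source, C(x,t) = M/(n_e·A·√(4πDt)) · exp(−(x−vt)²/(4Dt)), with n_e·A the pore (flow) area.
Plume center vt = 0.316 × 11.2 = 3.5392 m, so the well at 1.31 m is 2.2292 m upgradient of the peak.
√(4πDt) = 4.110 m, giving peak height M/(n_e·A·√(4πDt)) = 2.95/(0.33 × 11.4 × 4.110) = 0.1908 kg/m³.
(x−vt)²/(4Dt) = (-2.2292)²/(4 × 0.120 × 11.2) = 0.9244; exp(−0.9244) = 0.3968.
C = 0.1908 × 0.3968 = 0.0757 kg/m³.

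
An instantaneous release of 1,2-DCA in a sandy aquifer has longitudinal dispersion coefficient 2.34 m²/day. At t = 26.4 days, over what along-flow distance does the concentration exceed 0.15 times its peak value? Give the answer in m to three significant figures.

43.3 m

The plume is Gaussian with σ = √(2Dt) = √(2 × 2.34 × 26.4) = 11.12 m.
C/C_peak = exp(−Δx²/(2σ²)) = 0.15 ⇒ Δx = σ·√(−2 ln 0.15) = 11.12 × 1.948 = 21.66 m.
Width = 2Δx = 43.3 m.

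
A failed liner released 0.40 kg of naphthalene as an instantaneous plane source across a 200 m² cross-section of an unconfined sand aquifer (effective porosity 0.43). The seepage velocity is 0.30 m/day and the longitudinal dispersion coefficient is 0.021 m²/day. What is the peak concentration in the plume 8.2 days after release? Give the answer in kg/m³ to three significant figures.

0.00316 kg/m³

The peak of an instantaneous 1D plume sits at x = vt; there the Gaussian factor is 1 and C_max = M/(n_e·A·√(4πDt)), where n_e·A is the pore area the mass is dissolved in.
√(4πDt) = √(4π × 0.021 × 8.2) = 1.471 m, so C_max = 0.40/(0.43 × 200 × 1.471) = 0.00316 kg/m³.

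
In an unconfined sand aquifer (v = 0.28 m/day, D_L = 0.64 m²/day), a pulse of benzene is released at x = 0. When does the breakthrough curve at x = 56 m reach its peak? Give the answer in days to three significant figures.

192 days

For the 1D instantaneous-source solution, setting ∂C/∂t = 0 at fixed x gives v²t² + 2Dt − x² = 0, so t = (√(D² + v²x²) − D)/v².
√(D² + v²x²) = √(0.64² + 0.28² × 56²) = 15.69; v² = 0.0784.
t = (15.69 − 0.64)/0.0784 = 192 days (vs. the pure-advection estimate x/v = 200 d).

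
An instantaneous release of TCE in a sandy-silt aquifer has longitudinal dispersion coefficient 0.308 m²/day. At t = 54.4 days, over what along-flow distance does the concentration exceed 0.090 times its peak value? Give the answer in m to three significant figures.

The plume is Gaussian with σ = √(2Dt) = √(2 × 0.308 × 54.4) = 5.789 m.
C/C_peak = exp(−Δx²/(2σ²)) = 0.090 ⇒ Δx = σ·√(−2 ln 0.090) = 5.789 × 2.195 = 12.71 m.
Width = 2Δx = 25.4 m.

25.4 m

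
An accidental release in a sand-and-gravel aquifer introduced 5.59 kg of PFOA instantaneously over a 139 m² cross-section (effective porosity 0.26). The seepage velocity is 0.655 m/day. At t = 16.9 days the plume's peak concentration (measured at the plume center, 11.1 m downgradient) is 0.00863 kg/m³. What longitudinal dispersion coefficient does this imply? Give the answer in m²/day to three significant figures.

At the plume center C_max = M/(n_e·A·√(4πDt)), so D = M²/(4πt·(n_e·A·C_max)²).
n_e·A·C_max = 0.26 × 139 × 0.00863 = 0.3119 kg/m.
D = 5.59²/(4π × 16.9 × 0.3119²) = 1.51 m²/day.

1.51 m²/day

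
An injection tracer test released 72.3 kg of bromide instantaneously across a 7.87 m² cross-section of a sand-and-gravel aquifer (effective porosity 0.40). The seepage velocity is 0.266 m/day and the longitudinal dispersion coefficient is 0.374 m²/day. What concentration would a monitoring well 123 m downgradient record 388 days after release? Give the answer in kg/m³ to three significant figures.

0.274 kg/m³

For an instantaneous plane source, C(x,t) = M/(n_e·A·√(4πDt)) · exp(−(x−vt)²/(4Dt)), with n_e·A the pore (flow) area.
Plume center vt = 0.266 × 388 = 103.208 m, so the well at 123 m is 19.792 m downgradient of the peak.
√(4πDt) = 42.70 m, giving peak height M/(n_e·A·√(4πDt)) = 72.3/(0.40 × 7.87 × 42.70) = 0.5379 kg/m³.
(x−vt)²/(4Dt) = (19.792)²/(4 × 0.374 × 388) = 0.6749; exp(−0.6749) = 0.5092.
C = 0.5379 × 0.5092 = 0.274 kg/m³.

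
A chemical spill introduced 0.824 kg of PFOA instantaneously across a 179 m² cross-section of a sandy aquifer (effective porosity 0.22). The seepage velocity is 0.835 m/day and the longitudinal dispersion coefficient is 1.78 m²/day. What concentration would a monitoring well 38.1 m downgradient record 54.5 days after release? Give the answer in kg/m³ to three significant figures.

0.000520 kg/m³

For an instantaneous plane source, C(x,t) = M/(n_e·A·√(4πDt)) · exp(−(x−vt)²/(4Dt)), with n_e·A the pore (flow) area.
Plume center vt = 0.835 × 54.5 = 45.5075 m, so the well at 38.1 m is 7.4075 m upgradient of the peak.
√(4πDt) = 34.92 m, giving peak height M/(n_e·A·√(4πDt)) = 0.824/(0.22 × 179 × 34.92) = 0.0005992 kg/m³.
(x−vt)²/(4Dt) = (-7.4075)²/(4 × 1.78 × 54.5) = 0.1414; exp(−0.1414) = 0.8681.
C = 0.0005992 × 0.8681 = 0.000520 kg/m³.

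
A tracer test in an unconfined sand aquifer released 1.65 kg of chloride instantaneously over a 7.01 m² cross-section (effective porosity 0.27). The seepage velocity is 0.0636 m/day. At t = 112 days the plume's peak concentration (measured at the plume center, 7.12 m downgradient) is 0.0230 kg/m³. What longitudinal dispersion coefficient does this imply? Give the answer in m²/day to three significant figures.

1.02 m²/day

At the plume center C_max = M/(n_e·A·√(4πDt)), so D = M²/(4πt·(n_e·A·C_max)²).
n_e·A·C_max = 0.27 × 7.01 × 0.0230 = 0.04353 kg/m.
D = 1.65²/(4π × 112 × 0.04353²) = 1.02 m²/day.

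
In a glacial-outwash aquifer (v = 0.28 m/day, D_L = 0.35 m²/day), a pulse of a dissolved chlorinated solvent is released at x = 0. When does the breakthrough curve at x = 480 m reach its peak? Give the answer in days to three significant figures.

1710 days

For the 1D instantaneous-source solution, setting ∂C/∂t = 0 at fixed x gives v²t² + 2Dt − x² = 0, so t = (√(D² + v²x²) − D)/v².
√(D² + v²x²) = √(0.35² + 0.28² × 480²) = 134.4; v² = 0.0784.
t = (134.4 − 0.35)/0.0784 = 1710 days (vs. the pure-advection estimate x/v = 1710 d).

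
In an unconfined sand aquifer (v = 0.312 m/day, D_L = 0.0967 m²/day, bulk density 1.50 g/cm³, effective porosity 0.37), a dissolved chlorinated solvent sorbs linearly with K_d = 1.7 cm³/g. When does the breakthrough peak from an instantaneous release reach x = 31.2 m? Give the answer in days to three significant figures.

Retardation factor R = 1 + ρ_b·K_d/n = 1 + 1.50 × 1.7/0.37 = 7.892.
Sorption retards both mechanisms: v_R = v/R = 0.03953 m/day, D_R = D/R = 0.01225 m²/day.
Peak time from v_R²t² + 2D_R t − x² = 0: t = (√(D_R² + v_R²x²) − D_R)/v_R².
√(D_R² + v_R²x²) = √(0.01225² + 0.03953² × 31.2²) = 1.233; v_R² = 0.001563.
t = (1.233 − 0.01225)/0.001563 = 781 days.

781 days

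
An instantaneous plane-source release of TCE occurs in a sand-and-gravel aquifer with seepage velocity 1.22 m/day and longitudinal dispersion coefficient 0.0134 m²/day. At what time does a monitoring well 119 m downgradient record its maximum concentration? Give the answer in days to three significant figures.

For the 1D instantaneous-source solution, setting ∂C/∂t = 0 at fixed x gives v²t² + 2Dt − x² = 0, so t = (√(D² + v²x²) − D)/v².
√(D² + v²x²) = √(0.0134² + 1.22² × 119²) = 145.2; v² = 1.4884.
t = (145.2 − 0.0134)/1.4884 = 97.5 days (vs. the pure-advection estimate x/v = 97.5 d).

97.5 days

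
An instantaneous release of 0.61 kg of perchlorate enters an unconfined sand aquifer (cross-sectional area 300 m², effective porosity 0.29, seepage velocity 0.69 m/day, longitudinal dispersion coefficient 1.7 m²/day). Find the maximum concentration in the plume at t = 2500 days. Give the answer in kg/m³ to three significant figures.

The peak of an instantaneous 1D plume sits at x = vt; there the Gaussian factor is 1 and C_max = M/(n_e·A·√(4πDt)), where n_e·A is the pore area the mass is dissolved in.
√(4πDt) = √(4π × 1.7 × 2500) = 231.1 m, so C_max = 0.61/(0.29 × 300 × 231.1) = 3.03e-05 kg/m³.

3.03e-05 kg/m³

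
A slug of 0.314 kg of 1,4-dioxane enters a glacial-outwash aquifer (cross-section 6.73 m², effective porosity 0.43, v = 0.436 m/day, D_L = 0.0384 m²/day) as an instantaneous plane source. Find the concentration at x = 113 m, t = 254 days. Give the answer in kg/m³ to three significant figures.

0.00860 kg/m³

For an instantaneous plane source, C(x,t) = M/(n_e·A·√(4πDt)) · exp(−(x−vt)²/(4Dt)), with n_e·A the pore (flow) area.
Plume center vt = 0.436 × 254 = 110.744 m, so the well at 113 m is 2.256 m downgradient of the peak.
√(4πDt) = 11.07 m, giving peak height M/(n_e·A·√(4πDt)) = 0.314/(0.43 × 6.73 × 11.07) = 0.009802 kg/m³.
(x−vt)²/(4Dt) = (2.256)²/(4 × 0.0384 × 254) = 0.1305; exp(−0.1305) = 0.8777.
C = 0.009802 × 0.8777 = 0.00860 kg/m³.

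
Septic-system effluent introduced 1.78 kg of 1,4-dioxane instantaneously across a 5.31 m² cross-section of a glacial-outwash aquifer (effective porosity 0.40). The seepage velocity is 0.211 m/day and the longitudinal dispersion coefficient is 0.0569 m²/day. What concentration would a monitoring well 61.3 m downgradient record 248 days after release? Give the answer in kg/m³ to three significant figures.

0.0151 kg/m³

For an instantaneous plane source, C(x,t) = M/(n_e·A·√(4πDt)) · exp(−(x−vt)²/(4Dt)), with n_e·A the pore (flow) area.
Plume center vt = 0.211 × 248 = 52.328 m, so the well at 61.3 m is 8.972 m downgradient of the peak.
√(4πDt) = 13.32 m, giving peak height M/(n_e·A·√(4πDt)) = 1.78/(0.40 × 5.31 × 13.32) = 0.06292 kg/m³.
(x−vt)²/(4Dt) = (8.972)²/(4 × 0.0569 × 248) = 1.426; exp(−1.426) = 0.2403.
C = 0.06292 × 0.2403 = 0.0151 kg/m³.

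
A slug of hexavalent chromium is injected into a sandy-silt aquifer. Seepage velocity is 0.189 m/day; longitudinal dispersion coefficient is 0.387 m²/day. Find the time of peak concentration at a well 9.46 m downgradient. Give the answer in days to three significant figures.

40.4 days

For the 1D instantaneous-source solution, setting ∂C/∂t = 0 at fixed x gives v²t² + 2Dt − x² = 0, so t = (√(D² + v²x²) − D)/v².
√(D² + v²x²) = √(0.387² + 0.189² × 9.46²) = 1.829; v² = 0.035721.
t = (1.829 − 0.387)/0.035721 = 40.4 days (vs. the pure-advection estimate x/v = 50.1 d).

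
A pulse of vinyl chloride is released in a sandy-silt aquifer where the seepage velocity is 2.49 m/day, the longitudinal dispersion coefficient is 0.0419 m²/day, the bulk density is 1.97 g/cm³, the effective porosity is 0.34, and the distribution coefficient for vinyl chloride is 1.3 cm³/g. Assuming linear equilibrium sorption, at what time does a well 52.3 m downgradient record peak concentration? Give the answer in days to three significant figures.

179 days

Retardation factor R = 1 + ρ_b·K_d/n = 1 + 1.97 × 1.3/0.34 = 8.532.
Sorption retards both mechanisms: v_R = v/R = 0.2918 m/day, D_R = D/R = 0.004911 m²/day.
Peak time from v_R²t² + 2D_R t − x² = 0: t = (√(D_R² + v_R²x²) − D_R)/v_R².
√(D_R² + v_R²x²) = √(0.004911² + 0.2918² × 52.3²) = 15.26; v_R² = 0.08515.
t = (15.26 − 0.004911)/0.08515 = 179 days.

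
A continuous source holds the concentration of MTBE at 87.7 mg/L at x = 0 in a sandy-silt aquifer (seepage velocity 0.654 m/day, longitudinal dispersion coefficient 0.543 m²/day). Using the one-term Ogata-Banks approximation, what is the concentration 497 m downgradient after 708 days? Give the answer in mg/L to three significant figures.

9.67 mg/L

For a continuous step input, C/C₀ ≈ ½·erfc((x−vt)/(2√(Dt))).
vt = 0.654 × 708 = 463.032 m and 2√(Dt) = 2√(0.543 × 708) = 39.21 m.
Argument (x−vt)/(2√(Dt)) = (497 − 463.032)/39.21 = 0.8663; ½·erfc(0.8663) = 0.1103.
C = 87.7 × 0.1103 = 9.67 mg/L.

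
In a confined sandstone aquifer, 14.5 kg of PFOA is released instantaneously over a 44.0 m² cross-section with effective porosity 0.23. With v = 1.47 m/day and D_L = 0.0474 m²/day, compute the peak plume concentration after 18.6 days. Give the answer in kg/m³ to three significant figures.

The peak of an instantaneous 1D plume sits at x = vt; there the Gaussian factor is 1 and C_max = M/(n_e·A·√(4πDt)), where n_e·A is the pore area the mass is dissolved in.
√(4πDt) = √(4π × 0.0474 × 18.6) = 3.329 m, so C_max = 14.5/(0.23 × 44.0 × 3.329) = 0.430 kg/m³.

0.430 kg/m³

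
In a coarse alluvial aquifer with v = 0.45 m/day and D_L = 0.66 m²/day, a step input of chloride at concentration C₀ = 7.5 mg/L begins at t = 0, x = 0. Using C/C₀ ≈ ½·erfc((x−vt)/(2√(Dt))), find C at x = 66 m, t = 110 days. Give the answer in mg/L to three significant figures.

0.641 mg/L

For a continuous step input, C/C₀ ≈ ½·erfc((x−vt)/(2√(Dt))).
vt = 0.45 × 110 = 49.5 m and 2√(Dt) = 2√(0.66 × 110) = 17.04 m.
Argument (x−vt)/(2√(Dt)) = (66 − 49.5)/17.04 = 0.9683; ½·erfc(0.9683) = 0.08544.
C = 7.5 × 0.08544 = 0.641 mg/L.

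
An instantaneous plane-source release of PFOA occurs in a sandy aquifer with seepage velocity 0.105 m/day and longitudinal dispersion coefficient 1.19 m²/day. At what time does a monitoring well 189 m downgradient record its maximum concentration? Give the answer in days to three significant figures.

1700 days

For the 1D instantaneous-source solution, setting ∂C/∂t = 0 at fixed x gives v²t² + 2Dt − x² = 0, so t = (√(D² + v²x²) − D)/v².
√(D² + v²x²) = √(1.19² + 0.105² × 189²) = 19.88; v² = 0.011025.
t = (19.88 − 1.19)/0.011025 = 1700 days (vs. the pure-advection estimate x/v = 1800 d).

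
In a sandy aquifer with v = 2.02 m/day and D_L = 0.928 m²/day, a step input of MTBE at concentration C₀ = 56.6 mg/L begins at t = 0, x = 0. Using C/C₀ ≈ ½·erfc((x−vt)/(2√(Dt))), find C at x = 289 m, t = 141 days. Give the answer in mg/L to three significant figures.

22.5 mg/L

For a continuous step input, C/C₀ ≈ ½·erfc((x−vt)/(2√(Dt))).
vt = 2.02 × 141 = 284.82 m and 2√(Dt) = 2√(0.928 × 141) = 22.88 m.
Argument (x−vt)/(2√(Dt)) = (289 − 284.82)/22.88 = 0.1827; ½·erfc(0.1827) = 0.3981.
C = 56.6 × 0.3981 = 22.5 mg/L.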